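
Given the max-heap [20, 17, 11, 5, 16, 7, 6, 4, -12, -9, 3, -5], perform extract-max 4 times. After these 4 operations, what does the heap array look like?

[7, 5, 6, 4, 3, -9, -12, -5]

extract-max #1 returns 20:
  remove root 20; move last element -5 to root → [-5, 17, 11, 5, 16, 7, 6, 4, -12, -9, 3]
  -5 vs larger child 17 at index 1, swap → [17, -5, 11, 5, 16, 7, 6, 4, -12, -9, 3]
  -5 vs larger child 16 at index 4, swap → [17, 16, 11, 5, -5, 7, 6, 4, -12, -9, 3]
  -5 vs larger child 3 at index 10, swap → [17, 16, 11, 5, 3, 7, 6, 4, -12, -9, -5]
extract-max #2 returns 17:
  remove root 17; move last element -5 to root → [-5, 16, 11, 5, 3, 7, 6, 4, -12, -9]
  -5 vs larger child 16 at index 1, swap → [16, -5, 11, 5, 3, 7, 6, 4, -12, -9]
  -5 vs larger child 5 at index 3, swap → [16, 5, 11, -5, 3, 7, 6, 4, -12, -9]
  -5 vs larger child 4 at index 7, swap → [16, 5, 11, 4, 3, 7, 6, -5, -12, -9]
extract-max #3 returns 16:
  remove root 16; move last element -9 to root → [-9, 5, 11, 4, 3, 7, 6, -5, -12]
  -9 vs larger child 11 at index 2, swap → [11, 5, -9, 4, 3, 7, 6, -5, -12]
  -9 vs larger child 7 at index 5, swap → [11, 5, 7, 4, 3, -9, 6, -5, -12]
extract-max #4 returns 11:
  remove root 11; move last element -12 to root → [-12, 5, 7, 4, 3, -9, 6, -5]
  -12 vs larger child 7 at index 2, swap → [7, 5, -12, 4, 3, -9, 6, -5]
  -12 vs larger child 6 at index 6, swap → [7, 5, 6, 4, 3, -9, -12, -5]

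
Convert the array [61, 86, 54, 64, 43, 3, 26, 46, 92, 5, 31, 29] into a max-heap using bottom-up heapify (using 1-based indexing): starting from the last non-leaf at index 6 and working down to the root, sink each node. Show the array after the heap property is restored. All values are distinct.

sift down from index 6:
  3 vs only child 29 at index 12, swap → [61, 86, 54, 64, 43, 29, 26, 46, 92, 5, 31, 3]
sift down from index 5: already satisfies heap property
sift down from index 4:
  64 vs larger child 92 at index 9, swap → [61, 86, 54, 92, 43, 29, 26, 46, 64, 5, 31, 3]
sift down from index 3: already satisfies heap property
sift down from index 2:
  86 vs larger child 92 at index 4, swap → [61, 92, 54, 86, 43, 29, 26, 46, 64, 5, 31, 3]
sift down from index 1:
  61 vs larger child 92 at index 2, swap → [92, 61, 54, 86, 43, 29, 26, 46, 64, 5, 31, 3]
  61 vs larger child 86 at index 4, swap → [92, 86, 54, 61, 43, 29, 26, 46, 64, 5, 31, 3]
  61 vs larger child 64 at index 9, swap → [92, 86, 54, 64, 43, 29, 26, 46, 61, 5, 31, 3]

[92, 86, 54, 64, 43, 29, 26, 46, 61, 5, 31, 3]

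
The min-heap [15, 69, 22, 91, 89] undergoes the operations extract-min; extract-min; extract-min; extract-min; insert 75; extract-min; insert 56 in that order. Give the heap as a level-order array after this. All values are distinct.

extract-min → returns 15:
  remove root 15; move last element 89 to root → [89, 69, 22, 91]
  89 vs smaller child 22 at index 2, swap → [22, 69, 89, 91]
extract-min → returns 22:
  remove root 22; move last element 91 to root → [91, 69, 89]
  91 vs smaller child 69 at index 1, swap → [69, 91, 89]
extract-min → returns 69:
  remove root 69; move last element 89 to root → [89, 91] (no swap needed)
extract-min → returns 89:
  remove root 89; move last element 91 to root → [91] (no swap needed)
insert 75:
  append 75 at index 1 → [91, 75]
  75 < parent 91 at index 0, swap → [75, 91]
extract-min → returns 75:
  remove root 75; move last element 91 to root → [91] (no swap needed)
insert 56:
  append 56 at index 1 → [91, 56]
  56 < parent 91 at index 0, swap → [56, 91]

[56, 91]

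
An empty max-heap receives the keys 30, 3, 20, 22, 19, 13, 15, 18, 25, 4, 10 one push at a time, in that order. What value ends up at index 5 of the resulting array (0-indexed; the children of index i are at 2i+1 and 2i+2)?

13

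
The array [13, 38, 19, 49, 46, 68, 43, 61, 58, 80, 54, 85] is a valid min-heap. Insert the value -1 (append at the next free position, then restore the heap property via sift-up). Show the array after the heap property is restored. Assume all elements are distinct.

[-1, 38, 13, 49, 46, 19, 43, 61, 58, 80, 54, 85, 68]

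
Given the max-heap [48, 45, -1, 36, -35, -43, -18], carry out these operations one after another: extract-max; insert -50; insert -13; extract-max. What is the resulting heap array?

[36, -13, -1, -18, -35, -43, -50]

extract-max → returns 48:
  remove root 48; move last element -18 to root → [-18, 45, -1, 36, -35, -43]
  -18 vs larger child 45 at index 1, swap → [45, -18, -1, 36, -35, -43]
  -18 vs larger child 36 at index 3, swap → [45, 36, -1, -18, -35, -43]
insert -50:
  append -50 at index 6 → [45, 36, -1, -18, -35, -43, -50] (no swap needed)
insert -13:
  append -13 at index 7 → [45, 36, -1, -18, -35, -43, -50, -13]
  -13 > parent -18 at index 3, swap → [45, 36, -1, -13, -35, -43, -50, -18]
extract-max → returns 45:
  remove root 45; move last element -18 to root → [-18, 36, -1, -13, -35, -43, -50]
  -18 vs larger child 36 at index 1, swap → [36, -18, -1, -13, -35, -43, -50]
  -18 vs larger child -13 at index 3, swap → [36, -13, -1, -18, -35, -43, -50]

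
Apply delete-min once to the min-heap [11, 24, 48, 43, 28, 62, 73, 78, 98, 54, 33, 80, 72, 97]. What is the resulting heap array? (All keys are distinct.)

remove root 11; move last element 97 to root → [97, 24, 48, 43, 28, 62, 73, 78, 98, 54, 33, 80, 72]
97 vs smaller child 24 at index 1, swap → [24, 97, 48, 43, 28, 62, 73, 78, 98, 54, 33, 80, 72]
97 vs smaller child 28 at index 4, swap → [24, 28, 48, 43, 97, 62, 73, 78, 98, 54, 33, 80, 72]
97 vs smaller child 33 at index 10, swap → [24, 28, 48, 43, 33, 62, 73, 78, 98, 54, 97, 80, 72]

[24, 28, 48, 43, 33, 62, 73, 78, 98, 54, 97, 80, 72]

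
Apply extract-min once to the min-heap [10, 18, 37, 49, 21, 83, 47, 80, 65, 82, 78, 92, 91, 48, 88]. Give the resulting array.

remove root 10; move last element 88 to root → [88, 18, 37, 49, 21, 83, 47, 80, 65, 82, 78, 92, 91, 48]
88 vs smaller child 18 at index 1, swap → [18, 88, 37, 49, 21, 83, 47, 80, 65, 82, 78, 92, 91, 48]
88 vs smaller child 21 at index 4, swap → [18, 21, 37, 49, 88, 83, 47, 80, 65, 82, 78, 92, 91, 48]
88 vs smaller child 78 at index 10, swap → [18, 21, 37, 49, 78, 83, 47, 80, 65, 82, 88, 92, 91, 48]

[18, 21, 37, 49, 78, 83, 47, 80, 65, 82, 88, 92, 91, 48]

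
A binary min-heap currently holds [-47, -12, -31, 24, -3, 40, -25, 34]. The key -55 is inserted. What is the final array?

append -55 at index 8 → [-47, -12, -31, 24, -3, 40, -25, 34, -55]
-55 < parent 24 at index 3, swap → [-47, -12, -31, -55, -3, 40, -25, 34, 24]
-55 < parent -12 at index 1, swap → [-47, -55, -31, -12, -3, 40, -25, 34, 24]
-55 < parent -47 at index 0, swap → [-55, -47, -31, -12, -3, 40, -25, 34, 24]

[-55, -47, -31, -12, -3, 40, -25, 34, 24]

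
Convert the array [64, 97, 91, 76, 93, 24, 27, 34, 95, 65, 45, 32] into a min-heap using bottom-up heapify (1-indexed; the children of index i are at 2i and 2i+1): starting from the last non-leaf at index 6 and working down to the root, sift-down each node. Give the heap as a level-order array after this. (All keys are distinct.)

sift down from index 6: already satisfies heap property
sift down from index 5:
  93 vs smaller child 45 at index 11, swap → [64, 97, 91, 76, 45, 24, 27, 34, 95, 65, 93, 32]
sift down from index 4:
  76 vs smaller child 34 at index 8, swap → [64, 97, 91, 34, 45, 24, 27, 76, 95, 65, 93, 32]
sift down from index 3:
  91 vs smaller child 24 at index 6, swap → [64, 97, 24, 34, 45, 91, 27, 76, 95, 65, 93, 32]
  91 vs only child 32 at index 12, swap → [64, 97, 24, 34, 45, 32, 27, 76, 95, 65, 93, 91]
sift down from index 2:
  97 vs smaller child 34 at index 4, swap → [64, 34, 24, 97, 45, 32, 27, 76, 95, 65, 93, 91]
  97 vs smaller child 76 at index 8, swap → [64, 34, 24, 76, 45, 32, 27, 97, 95, 65, 93, 91]
sift down from index 1:
  64 vs smaller child 24 at index 3, swap → [24, 34, 64, 76, 45, 32, 27, 97, 95, 65, 93, 91]
  64 vs smaller child 27 at index 7, swap → [24, 34, 27, 76, 45, 32, 64, 97, 95, 65, 93, 91]

[24, 34, 27, 76, 45, 32, 64, 97, 95, 65, 93, 91]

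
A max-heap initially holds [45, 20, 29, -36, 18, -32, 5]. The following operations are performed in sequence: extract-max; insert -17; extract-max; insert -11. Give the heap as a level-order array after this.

[20, 18, 5, -36, -17, -32, -11]

extract-max → returns 45:
  remove root 45; move last element 5 to root → [5, 20, 29, -36, 18, -32]
  5 vs larger child 29 at index 2, swap → [29, 20, 5, -36, 18, -32]
insert -17:
  append -17 at index 6 → [29, 20, 5, -36, 18, -32, -17] (no swap needed)
extract-max → returns 29:
  remove root 29; move last element -17 to root → [-17, 20, 5, -36, 18, -32]
  -17 vs larger child 20 at index 1, swap → [20, -17, 5, -36, 18, -32]
  -17 vs larger child 18 at index 4, swap → [20, 18, 5, -36, -17, -32]
insert -11:
  append -11 at index 6 → [20, 18, 5, -36, -17, -32, -11] (no swap needed)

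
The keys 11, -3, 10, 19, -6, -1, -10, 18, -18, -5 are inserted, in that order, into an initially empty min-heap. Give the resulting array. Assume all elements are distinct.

Insert 11:
  append 11 at index 0 → [11] (no swap needed)
Insert -3:
  append -3 at index 1 → [11, -3]
  -3 < parent 11 at index 0, swap → [-3, 11]
Insert 10:
  append 10 at index 2 → [-3, 11, 10] (no swap needed)
Insert 19:
  append 19 at index 3 → [-3, 11, 10, 19] (no swap needed)
Insert -6:
  append -6 at index 4 → [-3, 11, 10, 19, -6]
  -6 < parent 11 at index 1, swap → [-3, -6, 10, 19, 11]
  -6 < parent -3 at index 0, swap → [-6, -3, 10, 19, 11]
Insert -1:
  append -1 at index 5 → [-6, -3, 10, 19, 11, -1]
  -1 < parent 10 at index 2, swap → [-6, -3, -1, 19, 11, 10]
Insert -10:
  append -10 at index 6 → [-6, -3, -1, 19, 11, 10, -10]
  -10 < parent -1 at index 2, swap → [-6, -3, -10, 19, 11, 10, -1]
  -10 < parent -6 at index 0, swap → [-10, -3, -6, 19, 11, 10, -1]
Insert 18:
  append 18 at index 7 → [-10, -3, -6, 19, 11, 10, -1, 18]
  18 < parent 19 at index 3, swap → [-10, -3, -6, 18, 11, 10, -1, 19]
Insert -18:
  append -18 at index 8 → [-10, -3, -6, 18, 11, 10, -1, 19, -18]
  -18 < parent 18 at index 3, swap → [-10, -3, -6, -18, 11, 10, -1, 19, 18]
  -18 < parent -3 at index 1, swap → [-10, -18, -6, -3, 11, 10, -1, 19, 18]
  -18 < parent -10 at index 0, swap → [-18, -10, -6, -3, 11, 10, -1, 19, 18]
Insert -5:
  append -5 at index 9 → [-18, -10, -6, -3, 11, 10, -1, 19, 18, -5]
  -5 < parent 11 at index 4, swap → [-18, -10, -6, -3, -5, 10, -1, 19, 18, 11]

[-18, -10, -6, -3, -5, 10, -1, 19, 18, 11]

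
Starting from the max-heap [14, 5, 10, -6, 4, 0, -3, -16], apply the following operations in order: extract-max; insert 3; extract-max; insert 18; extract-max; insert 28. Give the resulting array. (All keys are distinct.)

[28, 5, 0, 4, -6, -16, -3, 3]

extract-max → returns 14:
  remove root 14; move last element -16 to root → [-16, 5, 10, -6, 4, 0, -3]
  -16 vs larger child 10 at index 2, swap → [10, 5, -16, -6, 4, 0, -3]
  -16 vs larger child 0 at index 5, swap → [10, 5, 0, -6, 4, -16, -3]
insert 3:
  append 3 at index 7 → [10, 5, 0, -6, 4, -16, -3, 3]
  3 > parent -6 at index 3, swap → [10, 5, 0, 3, 4, -16, -3, -6]
extract-max → returns 10:
  remove root 10; move last element -6 to root → [-6, 5, 0, 3, 4, -16, -3]
  -6 vs larger child 5 at index 1, swap → [5, -6, 0, 3, 4, -16, -3]
  -6 vs larger child 4 at index 4, swap → [5, 4, 0, 3, -6, -16, -3]
insert 18:
  append 18 at index 7 → [5, 4, 0, 3, -6, -16, -3, 18]
  18 > parent 3 at index 3, swap → [5, 4, 0, 18, -6, -16, -3, 3]
  18 > parent 4 at index 1, swap → [5, 18, 0, 4, -6, -16, -3, 3]
  18 > parent 5 at index 0, swap → [18, 5, 0, 4, -6, -16, -3, 3]
extract-max → returns 18:
  remove root 18; move last element 3 to root → [3, 5, 0, 4, -6, -16, -3]
  3 vs larger child 5 at index 1, swap → [5, 3, 0, 4, -6, -16, -3]
  3 vs larger child 4 at index 3, swap → [5, 4, 0, 3, -6, -16, -3]
insert 28:
  append 28 at index 7 → [5, 4, 0, 3, -6, -16, -3, 28]
  28 > parent 3 at index 3, swap → [5, 4, 0, 28, -6, -16, -3, 3]
  28 > parent 4 at index 1, swap → [5, 28, 0, 4, -6, -16, -3, 3]
  28 > parent 5 at index 0, swap → [28, 5, 0, 4, -6, -16, -3, 3]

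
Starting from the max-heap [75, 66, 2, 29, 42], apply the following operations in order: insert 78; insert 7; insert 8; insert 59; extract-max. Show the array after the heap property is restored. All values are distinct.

insert 78:
  append 78 at index 5 → [75, 66, 2, 29, 42, 78]
  78 > parent 2 at index 2, swap → [75, 66, 78, 29, 42, 2]
  78 > parent 75 at index 0, swap → [78, 66, 75, 29, 42, 2]
insert 7:
  append 7 at index 6 → [78, 66, 75, 29, 42, 2, 7] (no swap needed)
insert 8:
  append 8 at index 7 → [78, 66, 75, 29, 42, 2, 7, 8] (no swap needed)
insert 59:
  append 59 at index 8 → [78, 66, 75, 29, 42, 2, 7, 8, 59]
  59 > parent 29 at index 3, swap → [78, 66, 75, 59, 42, 2, 7, 8, 29]
extract-max → returns 78:
  remove root 78; move last element 29 to root → [29, 66, 75, 59, 42, 2, 7, 8]
  29 vs larger child 75 at index 2, swap → [75, 66, 29, 59, 42, 2, 7, 8]

[75, 66, 29, 59, 42, 2, 7, 8]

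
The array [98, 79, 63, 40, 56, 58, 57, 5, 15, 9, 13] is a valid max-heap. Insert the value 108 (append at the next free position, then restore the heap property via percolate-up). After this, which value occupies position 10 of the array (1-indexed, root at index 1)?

9

append 108 at index 12 → [98, 79, 63, 40, 56, 58, 57, 5, 15, 9, 13, 108]
108 > parent 58 at index 6, swap → [98, 79, 63, 40, 56, 108, 57, 5, 15, 9, 13, 58]
108 > parent 63 at index 3, swap → [98, 79, 108, 40, 56, 63, 57, 5, 15, 9, 13, 58]
108 > parent 98 at index 1, swap → [108, 79, 98, 40, 56, 63, 57, 5, 15, 9, 13, 58]
resulting array: [108, 79, 98, 40, 56, 63, 57, 5, 15, 9, 13, 58]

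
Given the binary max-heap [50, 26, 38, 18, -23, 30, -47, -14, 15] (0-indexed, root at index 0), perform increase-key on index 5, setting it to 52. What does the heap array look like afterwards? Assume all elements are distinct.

[52, 26, 50, 18, -23, 38, -47, -14, 15]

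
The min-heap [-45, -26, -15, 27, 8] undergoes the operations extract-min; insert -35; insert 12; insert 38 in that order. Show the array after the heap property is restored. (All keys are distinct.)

extract-min → returns -45:
  remove root -45; move last element 8 to root → [8, -26, -15, 27]
  8 vs smaller child -26 at index 1, swap → [-26, 8, -15, 27]
insert -35:
  append -35 at index 4 → [-26, 8, -15, 27, -35]
  -35 < parent 8 at index 1, swap → [-26, -35, -15, 27, 8]
  -35 < parent -26 at index 0, swap → [-35, -26, -15, 27, 8]
insert 12:
  append 12 at index 5 → [-35, -26, -15, 27, 8, 12] (no swap needed)
insert 38:
  append 38 at index 6 → [-35, -26, -15, 27, 8, 12, 38] (no swap needed)

[-35, -26, -15, 27, 8, 12, 38]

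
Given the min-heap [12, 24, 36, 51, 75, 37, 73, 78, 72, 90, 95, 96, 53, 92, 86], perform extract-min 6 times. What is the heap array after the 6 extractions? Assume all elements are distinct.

[72, 75, 73, 78, 90, 92, 95, 96, 86]

extract-min #1 returns 12:
  remove root 12; move last element 86 to root → [86, 24, 36, 51, 75, 37, 73, 78, 72, 90, 95, 96, 53, 92]
  86 vs smaller child 24 at index 1, swap → [24, 86, 36, 51, 75, 37, 73, 78, 72, 90, 95, 96, 53, 92]
  86 vs smaller child 51 at index 3, swap → [24, 51, 36, 86, 75, 37, 73, 78, 72, 90, 95, 96, 53, 92]
  86 vs smaller child 72 at index 8, swap → [24, 51, 36, 72, 75, 37, 73, 78, 86, 90, 95, 96, 53, 92]
extract-min #2 returns 24:
  remove root 24; move last element 92 to root → [92, 51, 36, 72, 75, 37, 73, 78, 86, 90, 95, 96, 53]
  92 vs smaller child 36 at index 2, swap → [36, 51, 92, 72, 75, 37, 73, 78, 86, 90, 95, 96, 53]
  92 vs smaller child 37 at index 5, swap → [36, 51, 37, 72, 75, 92, 73, 78, 86, 90, 95, 96, 53]
  92 vs smaller child 53 at index 12, swap → [36, 51, 37, 72, 75, 53, 73, 78, 86, 90, 95, 96, 92]
extract-min #3 returns 36:
  remove root 36; move last element 92 to root → [92, 51, 37, 72, 75, 53, 73, 78, 86, 90, 95, 96]
  92 vs smaller child 37 at index 2, swap → [37, 51, 92, 72, 75, 53, 73, 78, 86, 90, 95, 96]
  92 vs smaller child 53 at index 5, swap → [37, 51, 53, 72, 75, 92, 73, 78, 86, 90, 95, 96]
extract-min #4 returns 37:
  remove root 37; move last element 96 to root → [96, 51, 53, 72, 75, 92, 73, 78, 86, 90, 95]
  96 vs smaller child 51 at index 1, swap → [51, 96, 53, 72, 75, 92, 73, 78, 86, 90, 95]
  96 vs smaller child 72 at index 3, swap → [51, 72, 53, 96, 75, 92, 73, 78, 86, 90, 95]
  96 vs smaller child 78 at index 7, swap → [51, 72, 53, 78, 75, 92, 73, 96, 86, 90, 95]
extract-min #5 returns 51:
  remove root 51; move last element 95 to root → [95, 72, 53, 78, 75, 92, 73, 96, 86, 90]
  95 vs smaller child 53 at index 2, swap → [53, 72, 95, 78, 75, 92, 73, 96, 86, 90]
  95 vs smaller child 73 at index 6, swap → [53, 72, 73, 78, 75, 92, 95, 96, 86, 90]
extract-min #6 returns 53:
  remove root 53; move last element 90 to root → [90, 72, 73, 78, 75, 92, 95, 96, 86]
  90 vs smaller child 72 at index 1, swap → [72, 90, 73, 78, 75, 92, 95, 96, 86]
  90 vs smaller child 75 at index 4, swap → [72, 75, 73, 78, 90, 92, 95, 96, 86]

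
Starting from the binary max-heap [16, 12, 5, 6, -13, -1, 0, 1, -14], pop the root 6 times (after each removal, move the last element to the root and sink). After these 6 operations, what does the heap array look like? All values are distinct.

[-1, -14, -13]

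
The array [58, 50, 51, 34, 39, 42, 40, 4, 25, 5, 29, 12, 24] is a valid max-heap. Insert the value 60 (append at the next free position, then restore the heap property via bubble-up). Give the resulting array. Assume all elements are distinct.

[60, 50, 58, 34, 39, 42, 51, 4, 25, 5, 29, 12, 24, 40]

append 60 at index 13 → [58, 50, 51, 34, 39, 42, 40, 4, 25, 5, 29, 12, 24, 60]
60 > parent 40 at index 6, swap → [58, 50, 51, 34, 39, 42, 60, 4, 25, 5, 29, 12, 24, 40]
60 > parent 51 at index 2, swap → [58, 50, 60, 34, 39, 42, 51, 4, 25, 5, 29, 12, 24, 40]
60 > parent 58 at index 0, swap → [60, 50, 58, 34, 39, 42, 51, 4, 25, 5, 29, 12, 24, 40]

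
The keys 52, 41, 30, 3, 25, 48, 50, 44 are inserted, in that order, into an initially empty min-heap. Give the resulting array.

Insert 52:
  append 52 at index 0 → [52] (no swap needed)
Insert 41:
  append 41 at index 1 → [52, 41]
  41 < parent 52 at index 0, swap → [41, 52]
Insert 30:
  append 30 at index 2 → [41, 52, 30]
  30 < parent 41 at index 0, swap → [30, 52, 41]
Insert 3:
  append 3 at index 3 → [30, 52, 41, 3]
  3 < parent 52 at index 1, swap → [30, 3, 41, 52]
  3 < parent 30 at index 0, swap → [3, 30, 41, 52]
Insert 25:
  append 25 at index 4 → [3, 30, 41, 52, 25]
  25 < parent 30 at index 1, swap → [3, 25, 41, 52, 30]
Insert 48:
  append 48 at index 5 → [3, 25, 41, 52, 30, 48] (no swap needed)
Insert 50:
  append 50 at index 6 → [3, 25, 41, 52, 30, 48, 50] (no swap needed)
Insert 44:
  append 44 at index 7 → [3, 25, 41, 52, 30, 48, 50, 44]
  44 < parent 52 at index 3, swap → [3, 25, 41, 44, 30, 48, 50, 52]

[3, 25, 41, 44, 30, 48, 50, 52]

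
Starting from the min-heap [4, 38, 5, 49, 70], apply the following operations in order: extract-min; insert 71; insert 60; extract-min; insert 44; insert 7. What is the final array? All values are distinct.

extract-min → returns 4:
  remove root 4; move last element 70 to root → [70, 38, 5, 49]
  70 vs smaller child 5 at index 2, swap → [5, 38, 70, 49]
insert 71:
  append 71 at index 4 → [5, 38, 70, 49, 71] (no swap needed)
insert 60:
  append 60 at index 5 → [5, 38, 70, 49, 71, 60]
  60 < parent 70 at index 2, swap → [5, 38, 60, 49, 71, 70]
extract-min → returns 5:
  remove root 5; move last element 70 to root → [70, 38, 60, 49, 71]
  70 vs smaller child 38 at index 1, swap → [38, 70, 60, 49, 71]
  70 vs smaller child 49 at index 3, swap → [38, 49, 60, 70, 71]
insert 44:
  append 44 at index 5 → [38, 49, 60, 70, 71, 44]
  44 < parent 60 at index 2, swap → [38, 49, 44, 70, 71, 60]
insert 7:
  append 7 at index 6 → [38, 49, 44, 70, 71, 60, 7]
  7 < parent 44 at index 2, swap → [38, 49, 7, 70, 71, 60, 44]
  7 < parent 38 at index 0, swap → [7, 49, 38, 70, 71, 60, 44]

[7, 49, 38, 70, 71, 60, 44]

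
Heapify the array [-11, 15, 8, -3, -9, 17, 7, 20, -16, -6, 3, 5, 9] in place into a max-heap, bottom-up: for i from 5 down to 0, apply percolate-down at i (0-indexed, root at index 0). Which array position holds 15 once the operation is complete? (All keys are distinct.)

sift down from index 5: already satisfies heap property
sift down from index 4:
  -9 vs larger child 3 at index 10, swap → [-11, 15, 8, -3, 3, 17, 7, 20, -16, -6, -9, 5, 9]
sift down from index 3:
  -3 vs larger child 20 at index 7, swap → [-11, 15, 8, 20, 3, 17, 7, -3, -16, -6, -9, 5, 9]
sift down from index 2:
  8 vs larger child 17 at index 5, swap → [-11, 15, 17, 20, 3, 8, 7, -3, -16, -6, -9, 5, 9]
  8 vs larger child 9 at index 12, swap → [-11, 15, 17, 20, 3, 9, 7, -3, -16, -6, -9, 5, 8]
sift down from index 1:
  15 vs larger child 20 at index 3, swap → [-11, 20, 17, 15, 3, 9, 7, -3, -16, -6, -9, 5, 8]
sift down from index 0:
  -11 vs larger child 20 at index 1, swap → [20, -11, 17, 15, 3, 9, 7, -3, -16, -6, -9, 5, 8]
  -11 vs larger child 15 at index 3, swap → [20, 15, 17, -11, 3, 9, 7, -3, -16, -6, -9, 5, 8]
  -11 vs larger child -3 at index 7, swap → [20, 15, 17, -3, 3, 9, 7, -11, -16, -6, -9, 5, 8]
resulting array: [20, 15, 17, -3, 3, 9, 7, -11, -16, -6, -9, 5, 8]

1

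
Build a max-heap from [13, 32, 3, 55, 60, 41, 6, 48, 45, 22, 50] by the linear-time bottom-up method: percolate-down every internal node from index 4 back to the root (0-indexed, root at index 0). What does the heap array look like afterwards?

[60, 55, 41, 48, 50, 3, 6, 13, 45, 22, 32]

sift down from index 4: already satisfies heap property
sift down from index 3: already satisfies heap property
sift down from index 2:
  3 vs larger child 41 at index 5, swap → [13, 32, 41, 55, 60, 3, 6, 48, 45, 22, 50]
sift down from index 1:
  32 vs larger child 60 at index 4, swap → [13, 60, 41, 55, 32, 3, 6, 48, 45, 22, 50]
  32 vs larger child 50 at index 10, swap → [13, 60, 41, 55, 50, 3, 6, 48, 45, 22, 32]
sift down from index 0:
  13 vs larger child 60 at index 1, swap → [60, 13, 41, 55, 50, 3, 6, 48, 45, 22, 32]
  13 vs larger child 55 at index 3, swap → [60, 55, 41, 13, 50, 3, 6, 48, 45, 22, 32]
  13 vs larger child 48 at index 7, swap → [60, 55, 41, 48, 50, 3, 6, 13, 45, 22, 32]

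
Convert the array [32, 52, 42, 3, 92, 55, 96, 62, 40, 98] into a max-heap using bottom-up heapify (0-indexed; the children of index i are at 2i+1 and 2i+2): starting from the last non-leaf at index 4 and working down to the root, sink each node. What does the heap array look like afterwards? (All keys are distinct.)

[98, 92, 96, 62, 52, 55, 42, 3, 40, 32]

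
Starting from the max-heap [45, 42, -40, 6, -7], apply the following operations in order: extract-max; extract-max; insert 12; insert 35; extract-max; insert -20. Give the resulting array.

[12, 6, -40, -7, -20]

extract-max → returns 45:
  remove root 45; move last element -7 to root → [-7, 42, -40, 6]
  -7 vs larger child 42 at index 1, swap → [42, -7, -40, 6]
  -7 vs only child 6 at index 3, swap → [42, 6, -40, -7]
extract-max → returns 42:
  remove root 42; move last element -7 to root → [-7, 6, -40]
  -7 vs larger child 6 at index 1, swap → [6, -7, -40]
insert 12:
  append 12 at index 3 → [6, -7, -40, 12]
  12 > parent -7 at index 1, swap → [6, 12, -40, -7]
  12 > parent 6 at index 0, swap → [12, 6, -40, -7]
insert 35:
  append 35 at index 4 → [12, 6, -40, -7, 35]
  35 > parent 6 at index 1, swap → [12, 35, -40, -7, 6]
  35 > parent 12 at index 0, swap → [35, 12, -40, -7, 6]
extract-max → returns 35:
  remove root 35; move last element 6 to root → [6, 12, -40, -7]
  6 vs larger child 12 at index 1, swap → [12, 6, -40, -7]
insert -20:
  append -20 at index 4 → [12, 6, -40, -7, -20] (no swap needed)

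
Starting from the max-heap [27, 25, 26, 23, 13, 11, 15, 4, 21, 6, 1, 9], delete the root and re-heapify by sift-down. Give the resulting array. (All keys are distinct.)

[26, 25, 15, 23, 13, 11, 9, 4, 21, 6, 1]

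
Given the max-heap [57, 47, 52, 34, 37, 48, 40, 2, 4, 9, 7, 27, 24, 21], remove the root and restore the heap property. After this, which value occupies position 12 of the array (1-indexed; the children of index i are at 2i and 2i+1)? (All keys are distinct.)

21

remove root 57; move last element 21 to root → [21, 47, 52, 34, 37, 48, 40, 2, 4, 9, 7, 27, 24]
21 vs larger child 52 at index 3, swap → [52, 47, 21, 34, 37, 48, 40, 2, 4, 9, 7, 27, 24]
21 vs larger child 48 at index 6, swap → [52, 47, 48, 34, 37, 21, 40, 2, 4, 9, 7, 27, 24]
21 vs larger child 27 at index 12, swap → [52, 47, 48, 34, 37, 27, 40, 2, 4, 9, 7, 21, 24]
resulting array: [52, 47, 48, 34, 37, 27, 40, 2, 4, 9, 7, 21, 24]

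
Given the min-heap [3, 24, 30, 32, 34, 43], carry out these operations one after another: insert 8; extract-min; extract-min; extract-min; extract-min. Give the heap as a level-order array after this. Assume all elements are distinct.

[32, 43, 34]

insert 8:
  append 8 at index 6 → [3, 24, 30, 32, 34, 43, 8]
  8 < parent 30 at index 2, swap → [3, 24, 8, 32, 34, 43, 30]
extract-min → returns 3:
  remove root 3; move last element 30 to root → [30, 24, 8, 32, 34, 43]
  30 vs smaller child 8 at index 2, swap → [8, 24, 30, 32, 34, 43]
extract-min → returns 8:
  remove root 8; move last element 43 to root → [43, 24, 30, 32, 34]
  43 vs smaller child 24 at index 1, swap → [24, 43, 30, 32, 34]
  43 vs smaller child 32 at index 3, swap → [24, 32, 30, 43, 34]
extract-min → returns 24:
  remove root 24; move last element 34 to root → [34, 32, 30, 43]
  34 vs smaller child 30 at index 2, swap → [30, 32, 34, 43]
extract-min → returns 30:
  remove root 30; move last element 43 to root → [43, 32, 34]
  43 vs smaller child 32 at index 1, swap → [32, 43, 34]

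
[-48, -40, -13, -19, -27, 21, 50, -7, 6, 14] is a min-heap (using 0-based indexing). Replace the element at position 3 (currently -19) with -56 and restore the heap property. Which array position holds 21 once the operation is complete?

5

set index 3 from -19 to -56 → [-48, -40, -13, -56, -27, 21, 50, -7, 6, 14]
-56 < parent -40 at index 1, swap → [-48, -56, -13, -40, -27, 21, 50, -7, 6, 14]
-56 < parent -48 at index 0, swap → [-56, -48, -13, -40, -27, 21, 50, -7, 6, 14]
resulting array: [-56, -48, -13, -40, -27, 21, 50, -7, 6, 14]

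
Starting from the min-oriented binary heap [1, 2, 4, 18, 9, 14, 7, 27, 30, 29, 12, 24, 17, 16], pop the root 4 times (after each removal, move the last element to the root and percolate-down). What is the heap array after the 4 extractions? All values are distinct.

[9, 12, 14, 18, 16, 24, 17, 27, 30, 29]

extract-min #1 returns 1:
  remove root 1; move last element 16 to root → [16, 2, 4, 18, 9, 14, 7, 27, 30, 29, 12, 24, 17]
  16 vs smaller child 2 at index 1, swap → [2, 16, 4, 18, 9, 14, 7, 27, 30, 29, 12, 24, 17]
  16 vs smaller child 9 at index 4, swap → [2, 9, 4, 18, 16, 14, 7, 27, 30, 29, 12, 24, 17]
  16 vs smaller child 12 at index 10, swap → [2, 9, 4, 18, 12, 14, 7, 27, 30, 29, 16, 24, 17]
extract-min #2 returns 2:
  remove root 2; move last element 17 to root → [17, 9, 4, 18, 12, 14, 7, 27, 30, 29, 16, 24]
  17 vs smaller child 4 at index 2, swap → [4, 9, 17, 18, 12, 14, 7, 27, 30, 29, 16, 24]
  17 vs smaller child 7 at index 6, swap → [4, 9, 7, 18, 12, 14, 17, 27, 30, 29, 16, 24]
extract-min #3 returns 4:
  remove root 4; move last element 24 to root → [24, 9, 7, 18, 12, 14, 17, 27, 30, 29, 16]
  24 vs smaller child 7 at index 2, swap → [7, 9, 24, 18, 12, 14, 17, 27, 30, 29, 16]
  24 vs smaller child 14 at index 5, swap → [7, 9, 14, 18, 12, 24, 17, 27, 30, 29, 16]
extract-min #4 returns 7:
  remove root 7; move last element 16 to root → [16, 9, 14, 18, 12, 24, 17, 27, 30, 29]
  16 vs smaller child 9 at index 1, swap → [9, 16, 14, 18, 12, 24, 17, 27, 30, 29]
  16 vs smaller child 12 at index 4, swap → [9, 12, 14, 18, 16, 24, 17, 27, 30, 29]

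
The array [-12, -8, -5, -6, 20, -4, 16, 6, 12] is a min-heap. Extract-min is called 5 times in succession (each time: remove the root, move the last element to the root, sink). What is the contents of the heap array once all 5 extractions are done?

[6, 12, 16, 20]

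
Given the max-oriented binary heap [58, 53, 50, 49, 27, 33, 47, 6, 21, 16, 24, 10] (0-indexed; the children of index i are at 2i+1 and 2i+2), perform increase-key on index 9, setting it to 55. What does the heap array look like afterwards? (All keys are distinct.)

set index 9 from 16 to 55 → [58, 53, 50, 49, 27, 33, 47, 6, 21, 55, 24, 10]
55 > parent 27 at index 4, swap → [58, 53, 50, 49, 55, 33, 47, 6, 21, 27, 24, 10]
55 > parent 53 at index 1, swap → [58, 55, 50, 49, 53, 33, 47, 6, 21, 27, 24, 10]

[58, 55, 50, 49, 53, 33, 47, 6, 21, 27, 24, 10]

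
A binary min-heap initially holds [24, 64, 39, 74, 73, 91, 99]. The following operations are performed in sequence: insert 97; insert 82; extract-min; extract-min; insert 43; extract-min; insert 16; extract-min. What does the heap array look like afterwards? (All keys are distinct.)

[64, 73, 82, 74, 97, 91, 99]

insert 97:
  append 97 at index 7 → [24, 64, 39, 74, 73, 91, 99, 97] (no swap needed)
insert 82:
  append 82 at index 8 → [24, 64, 39, 74, 73, 91, 99, 97, 82] (no swap needed)
extract-min → returns 24:
  remove root 24; move last element 82 to root → [82, 64, 39, 74, 73, 91, 99, 97]
  82 vs smaller child 39 at index 2, swap → [39, 64, 82, 74, 73, 91, 99, 97]
extract-min → returns 39:
  remove root 39; move last element 97 to root → [97, 64, 82, 74, 73, 91, 99]
  97 vs smaller child 64 at index 1, swap → [64, 97, 82, 74, 73, 91, 99]
  97 vs smaller child 73 at index 4, swap → [64, 73, 82, 74, 97, 91, 99]
insert 43:
  append 43 at index 7 → [64, 73, 82, 74, 97, 91, 99, 43]
  43 < parent 74 at index 3, swap → [64, 73, 82, 43, 97, 91, 99, 74]
  43 < parent 73 at index 1, swap → [64, 43, 82, 73, 97, 91, 99, 74]
  43 < parent 64 at index 0, swap → [43, 64, 82, 73, 97, 91, 99, 74]
extract-min → returns 43:
  remove root 43; move last element 74 to root → [74, 64, 82, 73, 97, 91, 99]
  74 vs smaller child 64 at index 1, swap → [64, 74, 82, 73, 97, 91, 99]
  74 vs smaller child 73 at index 3, swap → [64, 73, 82, 74, 97, 91, 99]
insert 16:
  append 16 at index 7 → [64, 73, 82, 74, 97, 91, 99, 16]
  16 < parent 74 at index 3, swap → [64, 73, 82, 16, 97, 91, 99, 74]
  16 < parent 73 at index 1, swap → [64, 16, 82, 73, 97, 91, 99, 74]
  16 < parent 64 at index 0, swap → [16, 64, 82, 73, 97, 91, 99, 74]
extract-min → returns 16:
  remove root 16; move last element 74 to root → [74, 64, 82, 73, 97, 91, 99]
  74 vs smaller child 64 at index 1, swap → [64, 74, 82, 73, 97, 91, 99]
  74 vs smaller child 73 at index 3, swap → [64, 73, 82, 74, 97, 91, 99]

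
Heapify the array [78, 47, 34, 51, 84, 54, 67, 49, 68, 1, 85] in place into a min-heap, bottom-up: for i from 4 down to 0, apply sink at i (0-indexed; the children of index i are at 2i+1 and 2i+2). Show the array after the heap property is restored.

[1, 47, 34, 49, 78, 54, 67, 51, 68, 84, 85]

sift down from index 4:
  84 vs smaller child 1 at index 9, swap → [78, 47, 34, 51, 1, 54, 67, 49, 68, 84, 85]
sift down from index 3:
  51 vs smaller child 49 at index 7, swap → [78, 47, 34, 49, 1, 54, 67, 51, 68, 84, 85]
sift down from index 2: already satisfies heap property
sift down from index 1:
  47 vs smaller child 1 at index 4, swap → [78, 1, 34, 49, 47, 54, 67, 51, 68, 84, 85]
sift down from index 0:
  78 vs smaller child 1 at index 1, swap → [1, 78, 34, 49, 47, 54, 67, 51, 68, 84, 85]
  78 vs smaller child 47 at index 4, swap → [1, 47, 34, 49, 78, 54, 67, 51, 68, 84, 85]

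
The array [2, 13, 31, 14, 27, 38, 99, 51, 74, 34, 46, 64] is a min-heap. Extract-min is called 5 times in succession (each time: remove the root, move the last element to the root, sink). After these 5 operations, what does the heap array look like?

[34, 46, 38, 51, 64, 74, 99]

extract-min #1 returns 2:
  remove root 2; move last element 64 to root → [64, 13, 31, 14, 27, 38, 99, 51, 74, 34, 46]
  64 vs smaller child 13 at index 1, swap → [13, 64, 31, 14, 27, 38, 99, 51, 74, 34, 46]
  64 vs smaller child 14 at index 3, swap → [13, 14, 31, 64, 27, 38, 99, 51, 74, 34, 46]
  64 vs smaller child 51 at index 7, swap → [13, 14, 31, 51, 27, 38, 99, 64, 74, 34, 46]
extract-min #2 returns 13:
  remove root 13; move last element 46 to root → [46, 14, 31, 51, 27, 38, 99, 64, 74, 34]
  46 vs smaller child 14 at index 1, swap → [14, 46, 31, 51, 27, 38, 99, 64, 74, 34]
  46 vs smaller child 27 at index 4, swap → [14, 27, 31, 51, 46, 38, 99, 64, 74, 34]
  46 vs only child 34 at index 9, swap → [14, 27, 31, 51, 34, 38, 99, 64, 74, 46]
extract-min #3 returns 14:
  remove root 14; move last element 46 to root → [46, 27, 31, 51, 34, 38, 99, 64, 74]
  46 vs smaller child 27 at index 1, swap → [27, 46, 31, 51, 34, 38, 99, 64, 74]
  46 vs smaller child 34 at index 4, swap → [27, 34, 31, 51, 46, 38, 99, 64, 74]
extract-min #4 returns 27:
  remove root 27; move last element 74 to root → [74, 34, 31, 51, 46, 38, 99, 64]
  74 vs smaller child 31 at index 2, swap → [31, 34, 74, 51, 46, 38, 99, 64]
  74 vs smaller child 38 at index 5, swap → [31, 34, 38, 51, 46, 74, 99, 64]
extract-min #5 returns 31:
  remove root 31; move last element 64 to root → [64, 34, 38, 51, 46, 74, 99]
  64 vs smaller child 34 at index 1, swap → [34, 64, 38, 51, 46, 74, 99]
  64 vs smaller child 46 at index 4, swap → [34, 46, 38, 51, 64, 74, 99]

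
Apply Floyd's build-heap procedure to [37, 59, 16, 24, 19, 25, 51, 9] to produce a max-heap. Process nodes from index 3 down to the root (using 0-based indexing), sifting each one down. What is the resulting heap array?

[59, 37, 51, 24, 19, 25, 16, 9]

sift down from index 3: already satisfies heap property
sift down from index 2:
  16 vs larger child 51 at index 6, swap → [37, 59, 51, 24, 19, 25, 16, 9]
sift down from index 1: already satisfies heap property
sift down from index 0:
  37 vs larger child 59 at index 1, swap → [59, 37, 51, 24, 19, 25, 16, 9]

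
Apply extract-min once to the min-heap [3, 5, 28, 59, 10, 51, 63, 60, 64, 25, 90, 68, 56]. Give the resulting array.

[5, 10, 28, 59, 25, 51, 63, 60, 64, 56, 90, 68]

remove root 3; move last element 56 to root → [56, 5, 28, 59, 10, 51, 63, 60, 64, 25, 90, 68]
56 vs smaller child 5 at index 1, swap → [5, 56, 28, 59, 10, 51, 63, 60, 64, 25, 90, 68]
56 vs smaller child 10 at index 4, swap → [5, 10, 28, 59, 56, 51, 63, 60, 64, 25, 90, 68]
56 vs smaller child 25 at index 9, swap → [5, 10, 28, 59, 25, 51, 63, 60, 64, 56, 90, 68]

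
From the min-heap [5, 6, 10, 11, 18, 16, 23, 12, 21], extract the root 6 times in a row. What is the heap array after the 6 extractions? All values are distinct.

[18, 23, 21]

extract-min #1 returns 5:
  remove root 5; move last element 21 to root → [21, 6, 10, 11, 18, 16, 23, 12]
  21 vs smaller child 6 at index 1, swap → [6, 21, 10, 11, 18, 16, 23, 12]
  21 vs smaller child 11 at index 3, swap → [6, 11, 10, 21, 18, 16, 23, 12]
  21 vs only child 12 at index 7, swap → [6, 11, 10, 12, 18, 16, 23, 21]
extract-min #2 returns 6:
  remove root 6; move last element 21 to root → [21, 11, 10, 12, 18, 16, 23]
  21 vs smaller child 10 at index 2, swap → [10, 11, 21, 12, 18, 16, 23]
  21 vs smaller child 16 at index 5, swap → [10, 11, 16, 12, 18, 21, 23]
extract-min #3 returns 10:
  remove root 10; move last element 23 to root → [23, 11, 16, 12, 18, 21]
  23 vs smaller child 11 at index 1, swap → [11, 23, 16, 12, 18, 21]
  23 vs smaller child 12 at index 3, swap → [11, 12, 16, 23, 18, 21]
extract-min #4 returns 11:
  remove root 11; move last element 21 to root → [21, 12, 16, 23, 18]
  21 vs smaller child 12 at index 1, swap → [12, 21, 16, 23, 18]
  21 vs smaller child 18 at index 4, swap → [12, 18, 16, 23, 21]
extract-min #5 returns 12:
  remove root 12; move last element 21 to root → [21, 18, 16, 23]
  21 vs smaller child 16 at index 2, swap → [16, 18, 21, 23]
extract-min #6 returns 16:
  remove root 16; move last element 23 to root → [23, 18, 21]
  23 vs smaller child 18 at index 1, swap → [18, 23, 21]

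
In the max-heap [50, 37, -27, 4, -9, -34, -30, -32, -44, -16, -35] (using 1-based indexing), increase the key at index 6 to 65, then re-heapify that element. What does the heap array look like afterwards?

set index 6 from -34 to 65 → [50, 37, -27, 4, -9, 65, -30, -32, -44, -16, -35]
65 > parent -27 at index 3, swap → [50, 37, 65, 4, -9, -27, -30, -32, -44, -16, -35]
65 > parent 50 at index 1, swap → [65, 37, 50, 4, -9, -27, -30, -32, -44, -16, -35]

[65, 37, 50, 4, -9, -27, -30, -32, -44, -16, -35]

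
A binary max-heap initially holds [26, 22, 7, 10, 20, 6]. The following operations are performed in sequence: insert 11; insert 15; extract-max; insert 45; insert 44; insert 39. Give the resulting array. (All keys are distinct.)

[45, 44, 11, 22, 39, 6, 7, 15, 20, 10]

insert 11:
  append 11 at index 6 → [26, 22, 7, 10, 20, 6, 11]
  11 > parent 7 at index 2, swap → [26, 22, 11, 10, 20, 6, 7]
insert 15:
  append 15 at index 7 → [26, 22, 11, 10, 20, 6, 7, 15]
  15 > parent 10 at index 3, swap → [26, 22, 11, 15, 20, 6, 7, 10]
extract-max → returns 26:
  remove root 26; move last element 10 to root → [10, 22, 11, 15, 20, 6, 7]
  10 vs larger child 22 at index 1, swap → [22, 10, 11, 15, 20, 6, 7]
  10 vs larger child 20 at index 4, swap → [22, 20, 11, 15, 10, 6, 7]
insert 45:
  append 45 at index 7 → [22, 20, 11, 15, 10, 6, 7, 45]
  45 > parent 15 at index 3, swap → [22, 20, 11, 45, 10, 6, 7, 15]
  45 > parent 20 at index 1, swap → [22, 45, 11, 20, 10, 6, 7, 15]
  45 > parent 22 at index 0, swap → [45, 22, 11, 20, 10, 6, 7, 15]
insert 44:
  append 44 at index 8 → [45, 22, 11, 20, 10, 6, 7, 15, 44]
  44 > parent 20 at index 3, swap → [45, 22, 11, 44, 10, 6, 7, 15, 20]
  44 > parent 22 at index 1, swap → [45, 44, 11, 22, 10, 6, 7, 15, 20]
insert 39:
  append 39 at index 9 → [45, 44, 11, 22, 10, 6, 7, 15, 20, 39]
  39 > parent 10 at index 4, swap → [45, 44, 11, 22, 39, 6, 7, 15, 20, 10]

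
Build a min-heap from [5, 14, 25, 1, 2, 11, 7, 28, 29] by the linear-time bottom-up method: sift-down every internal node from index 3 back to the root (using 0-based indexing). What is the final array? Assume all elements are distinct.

sift down from index 3: already satisfies heap property
sift down from index 2:
  25 vs smaller child 7 at index 6, swap → [5, 14, 7, 1, 2, 11, 25, 28, 29]
sift down from index 1:
  14 vs smaller child 1 at index 3, swap → [5, 1, 7, 14, 2, 11, 25, 28, 29]
sift down from index 0:
  5 vs smaller child 1 at index 1, swap → [1, 5, 7, 14, 2, 11, 25, 28, 29]
  5 vs smaller child 2 at index 4, swap → [1, 2, 7, 14, 5, 11, 25, 28, 29]

[1, 2, 7, 14, 5, 11, 25, 28, 29]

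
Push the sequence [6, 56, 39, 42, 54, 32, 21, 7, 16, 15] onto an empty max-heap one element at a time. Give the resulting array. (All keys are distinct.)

[56, 54, 39, 16, 42, 32, 21, 6, 7, 15]

Insert 6:
  append 6 at index 0 → [6] (no swap needed)
Insert 56:
  append 56 at index 1 → [6, 56]
  56 > parent 6 at index 0, swap → [56, 6]
Insert 39:
  append 39 at index 2 → [56, 6, 39] (no swap needed)
Insert 42:
  append 42 at index 3 → [56, 6, 39, 42]
  42 > parent 6 at index 1, swap → [56, 42, 39, 6]
Insert 54:
  append 54 at index 4 → [56, 42, 39, 6, 54]
  54 > parent 42 at index 1, swap → [56, 54, 39, 6, 42]
Insert 32:
  append 32 at index 5 → [56, 54, 39, 6, 42, 32] (no swap needed)
Insert 21:
  append 21 at index 6 → [56, 54, 39, 6, 42, 32, 21] (no swap needed)
Insert 7:
  append 7 at index 7 → [56, 54, 39, 6, 42, 32, 21, 7]
  7 > parent 6 at index 3, swap → [56, 54, 39, 7, 42, 32, 21, 6]
Insert 16:
  append 16 at index 8 → [56, 54, 39, 7, 42, 32, 21, 6, 16]
  16 > parent 7 at index 3, swap → [56, 54, 39, 16, 42, 32, 21, 6, 7]
Insert 15:
  append 15 at index 9 → [56, 54, 39, 16, 42, 32, 21, 6, 7, 15] (no swap needed)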